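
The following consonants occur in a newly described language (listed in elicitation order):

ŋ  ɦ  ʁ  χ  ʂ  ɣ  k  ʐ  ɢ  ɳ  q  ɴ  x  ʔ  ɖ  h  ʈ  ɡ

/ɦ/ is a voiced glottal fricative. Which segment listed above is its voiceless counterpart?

The voiceless counterpart is a voiceless glottal fricative — in this inventory, /h/.

/h/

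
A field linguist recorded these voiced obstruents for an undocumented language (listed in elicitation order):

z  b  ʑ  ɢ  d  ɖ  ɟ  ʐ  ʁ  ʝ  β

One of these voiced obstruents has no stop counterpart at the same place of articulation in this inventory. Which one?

Bilabial: /b/ ~ /β/
Alveolar: /d/ ~ /z/
Retroflex: /ɖ/ ~ /ʐ/
Palatal: /ɟ/ ~ /ʝ/
Uvular: /ɢ/ ~ /ʁ/
Alveolo-palatal: only /ʑ/ (fricative); no stop partner.
So /ʑ/ is the unpaired segment.

/ʑ/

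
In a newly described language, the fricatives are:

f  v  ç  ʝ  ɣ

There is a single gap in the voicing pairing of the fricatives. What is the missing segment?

/x/

Voiceless: /f/ (labiodental), /ç/ (palatal).
Voiced: /v/ (labiodental), /ʝ/ (palatal), /ɣ/ (velar).
The velar row has no voiceless member, so the gap is the voiceless velar fricative /x/.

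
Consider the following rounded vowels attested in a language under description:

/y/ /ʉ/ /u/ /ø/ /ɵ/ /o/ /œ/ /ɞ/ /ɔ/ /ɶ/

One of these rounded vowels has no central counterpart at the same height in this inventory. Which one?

/ɶ/

High: /y/ ~ /ʉ/ ~ /u/
High-mid: /ø/ ~ /ɵ/ ~ /o/
Low-mid: /œ/ ~ /ɞ/ ~ /ɔ/
Low: only /ɶ/ (front); no central partner.
So /ɶ/ is the unpaired segment.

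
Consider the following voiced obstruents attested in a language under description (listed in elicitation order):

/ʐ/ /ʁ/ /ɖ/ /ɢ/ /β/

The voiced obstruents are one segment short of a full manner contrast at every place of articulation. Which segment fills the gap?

/b/

place of articulation  stop      fricative
bilabial          —         β       
retroflex         ɖ         ʐ       
uvular            ɢ         ʁ       
The bilabial row has no stop member, so the gap is the bilabial stop /b/.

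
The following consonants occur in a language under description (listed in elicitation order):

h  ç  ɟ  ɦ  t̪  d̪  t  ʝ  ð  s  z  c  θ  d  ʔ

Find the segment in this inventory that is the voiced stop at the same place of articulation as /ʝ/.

/ɟ/

/ʝ/ is a voiced palatal fricative.
The voiced stop at the same place is a voiced palatal stop — in this inventory, /ɟ/.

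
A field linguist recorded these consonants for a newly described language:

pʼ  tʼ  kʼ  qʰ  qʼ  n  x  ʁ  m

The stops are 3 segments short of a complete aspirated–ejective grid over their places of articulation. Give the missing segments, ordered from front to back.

Aspirated: /qʰ/ (uvular).
Ejective: /pʼ/ (bilabial), /tʼ/ (alveolar), /kʼ/ (velar), /qʼ/ (uvular).
Gaps, from front to back: bilabial lacks aspirated (/pʰ/); alveolar lacks aspirated (/tʰ/); velar lacks aspirated (/kʰ/).

/pʰ/, /tʰ/, /kʰ/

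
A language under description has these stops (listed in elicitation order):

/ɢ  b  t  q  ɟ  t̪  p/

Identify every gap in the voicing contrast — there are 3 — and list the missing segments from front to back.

/d̪/, /d/, /c/

place of articulation  voiceless  voiced  
bilabial          p         b       
dental            t̪        —       
alveolar          t         —       
palatal           —         ɟ       
uvular            q         ɢ       
Gaps, from front to back: dental lacks voiced (/d̪/); alveolar lacks voiced (/d/); palatal lacks voiceless (/c/).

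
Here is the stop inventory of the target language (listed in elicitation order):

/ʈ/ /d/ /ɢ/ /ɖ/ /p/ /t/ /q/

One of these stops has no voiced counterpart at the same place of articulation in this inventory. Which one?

Alveolar: /t/ ~ /d/
Retroflex: /ʈ/ ~ /ɖ/
Uvular: /q/ ~ /ɢ/
Bilabial: only /p/ (voiceless); no voiced partner.
So /p/ is the unpaired segment.

/p/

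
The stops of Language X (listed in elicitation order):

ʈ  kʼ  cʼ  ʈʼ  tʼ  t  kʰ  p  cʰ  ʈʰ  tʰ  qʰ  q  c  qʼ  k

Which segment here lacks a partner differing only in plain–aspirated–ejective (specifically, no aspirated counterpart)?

/p/

Alveolar: /t/ ~ /tʰ/ ~ /tʼ/
Retroflex: /ʈ/ ~ /ʈʰ/ ~ /ʈʼ/
Palatal: /c/ ~ /cʰ/ ~ /cʼ/
Velar: /k/ ~ /kʰ/ ~ /kʼ/
Uvular: /q/ ~ /qʰ/ ~ /qʼ/
Bilabial: only /p/ (plain); no aspirated partner.
So /p/ is the unpaired segment.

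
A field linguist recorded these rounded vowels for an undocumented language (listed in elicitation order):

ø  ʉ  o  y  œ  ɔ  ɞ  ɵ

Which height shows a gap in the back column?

high: front /y/, central /ʉ/, back —.
high-mid: front /ø/, central /ɵ/, back /o/.
low-mid: front /œ/, central /ɞ/, back /ɔ/.
Every height has a back member except high, where /u/ would be expected.

high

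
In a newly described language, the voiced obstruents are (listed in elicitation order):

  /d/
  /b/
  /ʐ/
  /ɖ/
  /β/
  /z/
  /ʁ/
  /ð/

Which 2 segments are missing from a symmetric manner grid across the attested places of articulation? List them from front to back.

/d̪/, /ɢ/

Stop: /b/ (bilabial), /d/ (alveolar), /ɖ/ (retroflex).
Fricative: /β/ (bilabial), /ð/ (dental), /z/ (alveolar), /ʐ/ (retroflex), /ʁ/ (uvular).
Gaps, from front to back: dental lacks stop (/d̪/); uvular lacks stop (/ɢ/).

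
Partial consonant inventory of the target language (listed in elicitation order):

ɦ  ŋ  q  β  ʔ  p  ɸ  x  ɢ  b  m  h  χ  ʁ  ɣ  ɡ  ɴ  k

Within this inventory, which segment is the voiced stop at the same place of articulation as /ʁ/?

/ɢ/

/ʁ/ is a voiced uvular fricative.
The voiced stop at the same place is a voiced uvular stop — in this inventory, /ɢ/.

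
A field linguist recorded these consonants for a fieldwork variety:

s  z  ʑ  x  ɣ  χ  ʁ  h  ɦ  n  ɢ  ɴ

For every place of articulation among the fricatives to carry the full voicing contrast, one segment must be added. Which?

/ɕ/

Voiceless: /s/ (alveolar), /x/ (velar), /χ/ (uvular), /h/ (glottal).
Voiced: /z/ (alveolar), /ʑ/ (alveolo-palatal), /ɣ/ (velar), /ʁ/ (uvular), /ɦ/ (glottal).
The alveolo-palatal row has no voiceless member, so the gap is the voiceless alveolo-palatal fricative /ɕ/.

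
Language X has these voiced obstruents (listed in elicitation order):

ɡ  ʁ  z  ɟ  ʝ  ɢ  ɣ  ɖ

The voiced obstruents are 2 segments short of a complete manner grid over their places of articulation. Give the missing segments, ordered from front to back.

/d/, /ʐ/

place of articulation  stop      fricative
alveolar          —         z       
retroflex         ɖ         —       
palatal           ɟ         ʝ       
velar             ɡ         ɣ       
uvular            ɢ         ʁ       
Gaps, from front to back: alveolar lacks stop (/d/); retroflex lacks fricative (/ʐ/).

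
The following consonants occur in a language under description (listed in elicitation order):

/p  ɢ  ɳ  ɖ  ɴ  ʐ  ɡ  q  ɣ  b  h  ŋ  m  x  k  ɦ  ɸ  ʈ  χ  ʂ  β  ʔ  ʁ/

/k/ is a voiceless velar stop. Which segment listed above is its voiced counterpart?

/ɡ/

The voiced counterpart is a voiced velar stop — in this inventory, /ɡ/.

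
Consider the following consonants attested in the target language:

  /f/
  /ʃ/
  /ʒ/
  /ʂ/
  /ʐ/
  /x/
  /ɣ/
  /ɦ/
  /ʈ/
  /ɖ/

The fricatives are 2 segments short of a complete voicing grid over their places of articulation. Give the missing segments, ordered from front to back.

place of articulation  voiceless  voiced  
labiodental       f         —       
postalveolar      ʃ         ʒ       
retroflex         ʂ         ʐ       
velar             x         ɣ       
glottal           —         ɦ       
Gaps, from front to back: labiodental lacks voiced (/v/); glottal lacks voiceless (/h/).

/v/, /h/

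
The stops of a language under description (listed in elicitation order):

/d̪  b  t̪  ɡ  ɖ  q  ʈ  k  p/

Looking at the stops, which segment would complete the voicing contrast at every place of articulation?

bilabial: voiceless /p/, voiced /b/.
dental: voiceless /t̪/, voiced /d̪/.
retroflex: voiceless /ʈ/, voiced /ɖ/.
velar: voiceless /k/, voiced /ɡ/.
uvular: voiceless /q/, voiced —.
The uvular row has no voiced member, so the gap is the voiced uvular stop /ɢ/.

/ɢ/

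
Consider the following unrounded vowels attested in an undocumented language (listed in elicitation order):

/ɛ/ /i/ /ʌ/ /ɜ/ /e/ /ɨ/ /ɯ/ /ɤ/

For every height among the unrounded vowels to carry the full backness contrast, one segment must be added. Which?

height            front     central   back    
high              i         ɨ         ɯ       
high-mid          e         —         ɤ       
low-mid           ɛ         ɜ         ʌ       
The high-mid row has no central member, so the gap is the high-mid central unrounded vowel /ɘ/.

/ɘ/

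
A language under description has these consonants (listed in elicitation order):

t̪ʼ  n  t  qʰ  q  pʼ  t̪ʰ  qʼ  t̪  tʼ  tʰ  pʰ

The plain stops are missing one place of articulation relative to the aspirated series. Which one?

bilabial

place of articulation  plain     aspirated  ejective
bilabial          —         pʰ        pʼ      
dental            t̪        t̪ʰ       t̪ʼ     
alveolar          t         tʰ        tʼ      
uvular            q         qʰ        qʼ      
Every place of articulation has a plain member except bilabial, where /p/ would be expected.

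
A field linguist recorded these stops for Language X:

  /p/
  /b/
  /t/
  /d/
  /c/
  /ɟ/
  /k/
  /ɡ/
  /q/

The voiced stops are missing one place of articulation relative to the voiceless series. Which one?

uvular

Voiceless: /p/ (bilabial), /t/ (alveolar), /c/ (palatal), /k/ (velar), /q/ (uvular).
Voiced: /b/ (bilabial), /d/ (alveolar), /ɟ/ (palatal), /ɡ/ (velar).
Every place of articulation has a voiced member except uvular, where /ɢ/ would be expected.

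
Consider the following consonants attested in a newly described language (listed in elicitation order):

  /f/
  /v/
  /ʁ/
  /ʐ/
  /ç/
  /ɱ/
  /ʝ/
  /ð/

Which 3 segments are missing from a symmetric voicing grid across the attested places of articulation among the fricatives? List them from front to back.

place of articulation  voiceless  voiced  
labiodental       f         v       
dental            —         ð       
retroflex         —         ʐ       
palatal           ç         ʝ       
uvular            —         ʁ       
Gaps, from front to back: dental lacks voiceless (/θ/); retroflex lacks voiceless (/ʂ/); uvular lacks voiceless (/χ/).

/θ/, /ʂ/, /χ/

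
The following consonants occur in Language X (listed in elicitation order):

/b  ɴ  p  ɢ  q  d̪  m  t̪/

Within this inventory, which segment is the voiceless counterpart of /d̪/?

/t̪/

/d̪/ is a voiced dental stop.
The voiceless counterpart is a voiceless dental stop — in this inventory, /t̪/.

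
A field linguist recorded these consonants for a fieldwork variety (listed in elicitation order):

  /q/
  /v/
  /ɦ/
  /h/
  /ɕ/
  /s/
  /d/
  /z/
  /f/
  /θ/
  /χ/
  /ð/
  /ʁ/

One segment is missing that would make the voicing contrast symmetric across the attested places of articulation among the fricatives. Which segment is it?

place of articulation  voiceless  voiced  
labiodental       f         v       
dental            θ         ð       
alveolar          s         z       
alveolo-palatal   ɕ         —       
uvular            χ         ʁ       
glottal           h         ɦ       
The alveolo-palatal row has no voiced member, so the gap is the voiced alveolo-palatal fricative /ʑ/.

/ʑ/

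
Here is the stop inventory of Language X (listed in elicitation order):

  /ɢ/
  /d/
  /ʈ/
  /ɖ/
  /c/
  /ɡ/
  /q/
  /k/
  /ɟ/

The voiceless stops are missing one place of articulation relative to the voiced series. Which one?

alveolar

Voiceless: /ʈ/ (retroflex), /c/ (palatal), /k/ (velar), /q/ (uvular).
Voiced: /d/ (alveolar), /ɖ/ (retroflex), /ɟ/ (palatal), /ɡ/ (velar), /ɢ/ (uvular).
Every place of articulation has a voiceless member except alveolar, where /t/ would be expected.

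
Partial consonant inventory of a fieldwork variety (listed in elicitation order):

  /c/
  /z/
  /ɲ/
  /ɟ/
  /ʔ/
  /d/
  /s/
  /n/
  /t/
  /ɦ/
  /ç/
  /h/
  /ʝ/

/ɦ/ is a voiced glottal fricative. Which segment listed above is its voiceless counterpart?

The voiceless counterpart is a voiceless glottal fricative — in this inventory, /h/.

/h/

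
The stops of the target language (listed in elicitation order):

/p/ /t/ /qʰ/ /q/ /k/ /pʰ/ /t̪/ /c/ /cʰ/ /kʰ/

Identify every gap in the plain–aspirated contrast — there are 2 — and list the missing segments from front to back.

bilabial: plain /p/, aspirated /pʰ/.
dental: plain /t̪/, aspirated —.
alveolar: plain /t/, aspirated —.
palatal: plain /c/, aspirated /cʰ/.
velar: plain /k/, aspirated /kʰ/.
uvular: plain /q/, aspirated /qʰ/.
Gaps, from front to back: dental lacks aspirated (/t̪ʰ/); alveolar lacks aspirated (/tʰ/).

/t̪ʰ/, /tʰ/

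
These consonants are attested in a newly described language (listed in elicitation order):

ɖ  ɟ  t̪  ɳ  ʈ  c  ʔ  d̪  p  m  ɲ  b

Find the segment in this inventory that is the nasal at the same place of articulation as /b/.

/m/

/b/ is a voiced bilabial stop.
The nasal at the same place is a bilabial nasal — in this inventory, /m/.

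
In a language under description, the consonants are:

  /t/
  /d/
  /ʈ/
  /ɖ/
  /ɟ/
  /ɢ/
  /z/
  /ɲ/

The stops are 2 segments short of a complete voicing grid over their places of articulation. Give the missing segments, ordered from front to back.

Voiceless: /t/ (alveolar), /ʈ/ (retroflex).
Voiced: /d/ (alveolar), /ɖ/ (retroflex), /ɟ/ (palatal), /ɢ/ (uvular).
Gaps, from front to back: palatal lacks voiceless (/c/); uvular lacks voiceless (/q/).

/c/, /q/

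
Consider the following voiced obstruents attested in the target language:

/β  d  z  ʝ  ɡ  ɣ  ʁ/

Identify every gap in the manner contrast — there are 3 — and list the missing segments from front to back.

bilabial: stop —, fricative /β/.
alveolar: stop /d/, fricative /z/.
palatal: stop —, fricative /ʝ/.
velar: stop /ɡ/, fricative /ɣ/.
uvular: stop —, fricative /ʁ/.
Gaps, from front to back: bilabial lacks stop (/b/); palatal lacks stop (/ɟ/); uvular lacks stop (/ɢ/).

/b/, /ɟ/, /ɢ/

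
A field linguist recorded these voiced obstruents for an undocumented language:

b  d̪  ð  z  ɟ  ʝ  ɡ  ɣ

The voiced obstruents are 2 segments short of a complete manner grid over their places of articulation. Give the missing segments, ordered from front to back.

Stop: /b/ (bilabial), /d̪/ (dental), /ɟ/ (palatal), /ɡ/ (velar).
Fricative: /ð/ (dental), /z/ (alveolar), /ʝ/ (palatal), /ɣ/ (velar).
Gaps, from front to back: bilabial lacks fricative (/β/); alveolar lacks stop (/d/).

/β/, /d/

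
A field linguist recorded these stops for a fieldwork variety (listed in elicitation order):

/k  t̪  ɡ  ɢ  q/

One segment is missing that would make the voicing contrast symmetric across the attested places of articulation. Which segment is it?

dental: voiceless /t̪/, voiced —.
velar: voiceless /k/, voiced /ɡ/.
uvular: voiceless /q/, voiced /ɢ/.
The dental row has no voiced member, so the gap is the voiced dental stop /d̪/.

/d̪/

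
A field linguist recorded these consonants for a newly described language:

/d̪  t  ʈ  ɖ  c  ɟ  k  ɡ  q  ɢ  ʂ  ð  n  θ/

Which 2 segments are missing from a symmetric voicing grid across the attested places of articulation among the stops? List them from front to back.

place of articulation  voiceless  voiced  
dental            —         d̪      
alveolar          t         —       
retroflex         ʈ         ɖ       
palatal           c         ɟ       
velar             k         ɡ       
uvular            q         ɢ       
Gaps, from front to back: dental lacks voiceless (/t̪/); alveolar lacks voiced (/d/).

/t̪/, /d/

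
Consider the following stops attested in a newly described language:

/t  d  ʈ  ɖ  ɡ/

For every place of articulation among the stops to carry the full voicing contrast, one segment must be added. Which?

alveolar: voiceless /t/, voiced /d/.
retroflex: voiceless /ʈ/, voiced /ɖ/.
velar: voiceless —, voiced /ɡ/.
The velar row has no voiceless member, so the gap is the voiceless velar stop /k/.

/k/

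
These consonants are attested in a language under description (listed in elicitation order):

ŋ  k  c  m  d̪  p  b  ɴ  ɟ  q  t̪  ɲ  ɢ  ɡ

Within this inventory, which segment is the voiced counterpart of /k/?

/k/ is a voiceless velar stop.
The voiced counterpart is a voiced velar stop — in this inventory, /ɡ/.

/ɡ/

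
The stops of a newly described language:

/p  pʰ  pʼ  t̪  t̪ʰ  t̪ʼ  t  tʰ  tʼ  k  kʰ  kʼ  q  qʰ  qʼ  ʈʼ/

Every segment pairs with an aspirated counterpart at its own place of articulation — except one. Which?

Bilabial: /p/ ~ /pʰ/ ~ /pʼ/
Dental: /t̪/ ~ /t̪ʰ/ ~ /t̪ʼ/
Alveolar: /t/ ~ /tʰ/ ~ /tʼ/
Velar: /k/ ~ /kʰ/ ~ /kʼ/
Uvular: /q/ ~ /qʰ/ ~ /qʼ/
Retroflex: only /ʈʼ/ (ejective); no aspirated partner.
So /ʈʼ/ is the unpaired segment.

/ʈʼ/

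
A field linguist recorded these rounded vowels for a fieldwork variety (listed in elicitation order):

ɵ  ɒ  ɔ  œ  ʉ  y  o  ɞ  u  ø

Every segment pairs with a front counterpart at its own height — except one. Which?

/ɒ/

High: /y/ ~ /ʉ/ ~ /u/
High-mid: /ø/ ~ /ɵ/ ~ /o/
Low-mid: /œ/ ~ /ɞ/ ~ /ɔ/
Low: only /ɒ/ (back); no front partner.
So /ɒ/ is the unpaired segment.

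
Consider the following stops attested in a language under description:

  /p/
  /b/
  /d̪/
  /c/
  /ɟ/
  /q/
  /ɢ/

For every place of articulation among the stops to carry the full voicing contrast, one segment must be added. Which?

bilabial: voiceless /p/, voiced /b/.
dental: voiceless —, voiced /d̪/.
palatal: voiceless /c/, voiced /ɟ/.
uvular: voiceless /q/, voiced /ɢ/.
The dental row has no voiceless member, so the gap is the voiceless dental stop /t̪/.

/t̪/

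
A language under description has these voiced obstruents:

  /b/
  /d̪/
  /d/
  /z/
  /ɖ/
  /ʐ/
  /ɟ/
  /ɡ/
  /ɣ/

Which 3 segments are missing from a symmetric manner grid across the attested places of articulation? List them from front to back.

/β/, /ð/, /ʝ/

Stop: /b/ (bilabial), /d̪/ (dental), /d/ (alveolar), /ɖ/ (retroflex), /ɟ/ (palatal), /ɡ/ (velar).
Fricative: /z/ (alveolar), /ʐ/ (retroflex), /ɣ/ (velar).
Gaps, from front to back: bilabial lacks fricative (/β/); dental lacks fricative (/ð/); palatal lacks fricative (/ʝ/).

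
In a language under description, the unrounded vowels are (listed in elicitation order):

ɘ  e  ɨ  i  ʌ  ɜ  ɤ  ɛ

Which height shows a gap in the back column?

height            front     central   back    
high              i         ɨ         —       
high-mid          e         ɘ         ɤ       
low-mid           ɛ         ɜ         ʌ       
Every height has a back member except high, where /ɯ/ would be expected.

high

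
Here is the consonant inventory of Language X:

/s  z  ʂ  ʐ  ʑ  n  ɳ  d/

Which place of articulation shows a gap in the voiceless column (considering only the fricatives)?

alveolo-palatal

Voiceless: /s/ (alveolar), /ʂ/ (retroflex).
Voiced: /z/ (alveolar), /ʐ/ (retroflex), /ʑ/ (alveolo-palatal).
Every place of articulation has a voiceless member except alveolo-palatal, where /ɕ/ would be expected.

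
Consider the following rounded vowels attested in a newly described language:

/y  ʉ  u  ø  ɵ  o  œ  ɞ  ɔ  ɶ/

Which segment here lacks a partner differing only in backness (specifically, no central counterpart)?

/ɶ/

High: /y/ ~ /ʉ/ ~ /u/
High-mid: /ø/ ~ /ɵ/ ~ /o/
Low-mid: /œ/ ~ /ɞ/ ~ /ɔ/
Low: only /ɶ/ (front); no central partner.
So /ɶ/ is the unpaired segment.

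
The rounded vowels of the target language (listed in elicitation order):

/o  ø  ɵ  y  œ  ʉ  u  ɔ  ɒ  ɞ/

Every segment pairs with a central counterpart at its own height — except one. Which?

/ɒ/

High: /y/ ~ /ʉ/ ~ /u/
High-mid: /ø/ ~ /ɵ/ ~ /o/
Low-mid: /œ/ ~ /ɞ/ ~ /ɔ/
Low: only /ɒ/ (back); no central partner.
So /ɒ/ is the unpaired segment.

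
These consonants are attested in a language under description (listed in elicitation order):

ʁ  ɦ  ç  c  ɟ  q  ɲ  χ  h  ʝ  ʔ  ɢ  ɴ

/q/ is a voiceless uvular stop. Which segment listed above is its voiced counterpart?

/ɢ/

The voiced counterpart is a voiced uvular stop — in this inventory, /ɢ/.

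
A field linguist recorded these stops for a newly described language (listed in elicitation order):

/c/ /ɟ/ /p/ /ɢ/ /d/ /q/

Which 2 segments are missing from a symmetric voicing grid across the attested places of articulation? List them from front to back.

place of articulation  voiceless  voiced  
bilabial          p         —       
alveolar          —         d       
palatal           c         ɟ       
uvular            q         ɢ       
Gaps, from front to back: bilabial lacks voiced (/b/); alveolar lacks voiceless (/t/).

/b/, /t/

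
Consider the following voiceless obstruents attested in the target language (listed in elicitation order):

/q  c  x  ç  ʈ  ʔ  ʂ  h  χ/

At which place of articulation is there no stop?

velar

place of articulation  stop      fricative
retroflex         ʈ         ʂ       
palatal           c         ç       
velar             —         x       
uvular            q         χ       
glottal           ʔ         h       
Every place of articulation has a stop member except velar, where /k/ would be expected.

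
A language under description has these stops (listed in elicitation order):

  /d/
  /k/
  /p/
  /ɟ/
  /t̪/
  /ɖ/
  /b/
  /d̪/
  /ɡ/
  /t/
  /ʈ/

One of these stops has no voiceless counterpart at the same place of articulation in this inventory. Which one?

/ɟ/

Bilabial: /p/ ~ /b/
Dental: /t̪/ ~ /d̪/
Alveolar: /t/ ~ /d/
Retroflex: /ʈ/ ~ /ɖ/
Velar: /k/ ~ /ɡ/
Palatal: only /ɟ/ (voiced); no voiceless partner.
So /ɟ/ is the unpaired segment.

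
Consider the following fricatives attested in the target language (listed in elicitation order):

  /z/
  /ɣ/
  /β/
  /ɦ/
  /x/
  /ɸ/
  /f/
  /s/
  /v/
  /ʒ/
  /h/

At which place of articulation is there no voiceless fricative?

postalveolar

Voiceless: /ɸ/ (bilabial), /f/ (labiodental), /s/ (alveolar), /x/ (velar), /h/ (glottal).
Voiced: /β/ (bilabial), /v/ (labiodental), /z/ (alveolar), /ʒ/ (postalveolar), /ɣ/ (velar), /ɦ/ (glottal).
Every place of articulation has a voiceless member except postalveolar, where /ʃ/ would be expected.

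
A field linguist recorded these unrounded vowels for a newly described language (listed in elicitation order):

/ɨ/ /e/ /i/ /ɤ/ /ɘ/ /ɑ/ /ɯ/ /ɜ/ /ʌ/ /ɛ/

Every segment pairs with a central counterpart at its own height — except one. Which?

/ɑ/

High: /i/ ~ /ɨ/ ~ /ɯ/
High-mid: /e/ ~ /ɘ/ ~ /ɤ/
Low-mid: /ɛ/ ~ /ɜ/ ~ /ʌ/
Low: only /ɑ/ (back); no central partner.
So /ɑ/ is the unpaired segment.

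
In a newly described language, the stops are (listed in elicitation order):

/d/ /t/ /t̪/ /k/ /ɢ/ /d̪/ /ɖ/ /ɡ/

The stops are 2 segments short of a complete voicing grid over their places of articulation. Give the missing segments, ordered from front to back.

/ʈ/, /q/

dental: voiceless /t̪/, voiced /d̪/.
alveolar: voiceless /t/, voiced /d/.
retroflex: voiceless —, voiced /ɖ/.
velar: voiceless /k/, voiced /ɡ/.
uvular: voiceless —, voiced /ɢ/.
Gaps, from front to back: retroflex lacks voiceless (/ʈ/); uvular lacks voiceless (/q/).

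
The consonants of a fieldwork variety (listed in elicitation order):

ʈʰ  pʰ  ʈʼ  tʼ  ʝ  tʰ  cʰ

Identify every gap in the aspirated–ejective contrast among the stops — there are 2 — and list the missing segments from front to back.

/pʼ/, /cʼ/

place of articulation  aspirated  ejective
bilabial          pʰ        —       
alveolar          tʰ        tʼ      
retroflex         ʈʰ        ʈʼ      
palatal           cʰ        —       
Gaps, from front to back: bilabial lacks ejective (/pʼ/); palatal lacks ejective (/cʼ/).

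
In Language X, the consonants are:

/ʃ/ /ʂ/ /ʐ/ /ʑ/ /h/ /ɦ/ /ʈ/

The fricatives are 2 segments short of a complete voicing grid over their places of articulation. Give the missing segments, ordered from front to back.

/ʒ/, /ɕ/

place of articulation  voiceless  voiced  
postalveolar      ʃ         —       
retroflex         ʂ         ʐ       
alveolo-palatal   —         ʑ       
glottal           h         ɦ       
Gaps, from front to back: postalveolar lacks voiced (/ʒ/); alveolo-palatal lacks voiceless (/ɕ/).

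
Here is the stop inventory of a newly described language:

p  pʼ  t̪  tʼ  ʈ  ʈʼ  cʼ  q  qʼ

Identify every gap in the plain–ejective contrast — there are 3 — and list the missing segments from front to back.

/t̪ʼ/, /t/, /c/

bilabial: plain /p/, ejective /pʼ/.
dental: plain /t̪/, ejective —.
alveolar: plain —, ejective /tʼ/.
retroflex: plain /ʈ/, ejective /ʈʼ/.
palatal: plain —, ejective /cʼ/.
uvular: plain /q/, ejective /qʼ/.
Gaps, from front to back: dental lacks ejective (/t̪ʼ/); alveolar lacks plain (/t/); palatal lacks plain (/c/).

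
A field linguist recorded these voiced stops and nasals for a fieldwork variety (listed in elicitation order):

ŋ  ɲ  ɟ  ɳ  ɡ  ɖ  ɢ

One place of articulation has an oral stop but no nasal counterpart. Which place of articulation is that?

place of articulation  oral stop  nasal   
retroflex         ɖ         ɳ       
palatal           ɟ         ɲ       
velar             ɡ         ŋ       
uvular            ɢ         —       
Every place of articulation has a nasal member except uvular, where /ɴ/ would be expected.

uvular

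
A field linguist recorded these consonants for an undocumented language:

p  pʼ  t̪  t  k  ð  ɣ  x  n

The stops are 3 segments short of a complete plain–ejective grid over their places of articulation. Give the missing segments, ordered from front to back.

Plain: /p/ (bilabial), /t̪/ (dental), /t/ (alveolar), /k/ (velar).
Ejective: /pʼ/ (bilabial).
Gaps, from front to back: dental lacks ejective (/t̪ʼ/); alveolar lacks ejective (/tʼ/); velar lacks ejective (/kʼ/).

/t̪ʼ/, /tʼ/, /kʼ/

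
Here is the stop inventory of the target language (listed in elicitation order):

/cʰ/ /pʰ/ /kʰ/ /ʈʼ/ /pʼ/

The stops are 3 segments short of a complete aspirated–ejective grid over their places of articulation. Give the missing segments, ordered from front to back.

Aspirated: /pʰ/ (bilabial), /cʰ/ (palatal), /kʰ/ (velar).
Ejective: /pʼ/ (bilabial), /ʈʼ/ (retroflex).
Gaps, from front to back: retroflex lacks aspirated (/ʈʰ/); palatal lacks ejective (/cʼ/); velar lacks ejective (/kʼ/).

/ʈʰ/, /cʼ/, /kʼ/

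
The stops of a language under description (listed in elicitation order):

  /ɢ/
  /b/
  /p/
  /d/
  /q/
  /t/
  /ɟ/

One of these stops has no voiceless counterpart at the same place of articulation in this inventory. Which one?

Bilabial: /p/ ~ /b/
Alveolar: /t/ ~ /d/
Uvular: /q/ ~ /ɢ/
Palatal: only /ɟ/ (voiced); no voiceless partner.
So /ɟ/ is the unpaired segment.

/ɟ/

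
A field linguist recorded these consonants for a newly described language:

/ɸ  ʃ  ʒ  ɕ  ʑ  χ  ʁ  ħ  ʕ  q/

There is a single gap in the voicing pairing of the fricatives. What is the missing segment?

/β/

Voiceless: /ɸ/ (bilabial), /ʃ/ (postalveolar), /ɕ/ (alveolo-palatal), /χ/ (uvular), /ħ/ (pharyngeal).
Voiced: /ʒ/ (postalveolar), /ʑ/ (alveolo-palatal), /ʁ/ (uvular), /ʕ/ (pharyngeal).
The bilabial row has no voiced member, so the gap is the voiced bilabial fricative /β/.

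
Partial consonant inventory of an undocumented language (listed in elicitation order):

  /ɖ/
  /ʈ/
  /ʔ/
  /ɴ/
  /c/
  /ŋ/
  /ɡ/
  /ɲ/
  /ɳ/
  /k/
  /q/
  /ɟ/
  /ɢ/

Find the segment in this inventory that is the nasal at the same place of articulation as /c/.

/ɲ/

/c/ is a voiceless palatal stop.
The nasal at the same place is a palatal nasal — in this inventory, /ɲ/.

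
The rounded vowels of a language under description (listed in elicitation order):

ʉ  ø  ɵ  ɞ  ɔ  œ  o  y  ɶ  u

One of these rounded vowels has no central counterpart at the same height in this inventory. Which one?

/ɶ/

High: /y/ ~ /ʉ/ ~ /u/
High-mid: /ø/ ~ /ɵ/ ~ /o/
Low-mid: /œ/ ~ /ɞ/ ~ /ɔ/
Low: only /ɶ/ (front); no central partner.
So /ɶ/ is the unpaired segment.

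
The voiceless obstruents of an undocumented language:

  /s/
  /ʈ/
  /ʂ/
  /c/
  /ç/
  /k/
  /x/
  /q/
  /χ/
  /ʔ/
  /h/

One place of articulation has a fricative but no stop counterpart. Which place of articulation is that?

Stop: /ʈ/ (retroflex), /c/ (palatal), /k/ (velar), /q/ (uvular), /ʔ/ (glottal).
Fricative: /s/ (alveolar), /ʂ/ (retroflex), /ç/ (palatal), /x/ (velar), /χ/ (uvular), /h/ (glottal).
Every place of articulation has a stop member except alveolar, where /t/ would be expected.

alveolar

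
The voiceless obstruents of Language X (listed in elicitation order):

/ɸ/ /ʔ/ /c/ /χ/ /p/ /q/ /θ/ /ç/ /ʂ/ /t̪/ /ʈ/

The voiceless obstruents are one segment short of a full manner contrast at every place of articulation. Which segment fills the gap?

/h/

bilabial: stop /p/, fricative /ɸ/.
dental: stop /t̪/, fricative /θ/.
retroflex: stop /ʈ/, fricative /ʂ/.
palatal: stop /c/, fricative /ç/.
uvular: stop /q/, fricative /χ/.
glottal: stop /ʔ/, fricative —.
The glottal row has no fricative member, so the gap is the glottal fricative /h/.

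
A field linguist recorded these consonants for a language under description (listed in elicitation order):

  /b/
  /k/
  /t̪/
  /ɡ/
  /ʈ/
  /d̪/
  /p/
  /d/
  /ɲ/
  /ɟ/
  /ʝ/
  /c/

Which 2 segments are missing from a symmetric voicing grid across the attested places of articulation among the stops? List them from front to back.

/t/, /ɖ/

place of articulation  voiceless  voiced  
bilabial          p         b       
dental            t̪        d̪      
alveolar          —         d       
retroflex         ʈ         —       
palatal           c         ɟ       
velar             k         ɡ       
Gaps, from front to back: alveolar lacks voiceless (/t/); retroflex lacks voiced (/ɖ/).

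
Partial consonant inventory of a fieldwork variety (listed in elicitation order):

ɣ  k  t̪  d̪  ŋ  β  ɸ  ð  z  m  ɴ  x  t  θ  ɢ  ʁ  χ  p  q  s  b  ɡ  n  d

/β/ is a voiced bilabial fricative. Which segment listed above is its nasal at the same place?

/m/

The nasal at the same place is a bilabial nasal — in this inventory, /m/.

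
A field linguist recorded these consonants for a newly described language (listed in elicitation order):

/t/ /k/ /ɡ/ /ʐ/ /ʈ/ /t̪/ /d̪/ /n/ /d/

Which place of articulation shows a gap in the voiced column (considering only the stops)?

retroflex

Voiceless: /t̪/ (dental), /t/ (alveolar), /ʈ/ (retroflex), /k/ (velar).
Voiced: /d̪/ (dental), /d/ (alveolar), /ɡ/ (velar).
Every place of articulation has a voiced member except retroflex, where /ɖ/ would be expected.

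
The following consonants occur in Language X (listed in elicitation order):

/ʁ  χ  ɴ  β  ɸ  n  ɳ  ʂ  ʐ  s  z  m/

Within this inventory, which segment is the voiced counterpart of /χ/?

/χ/ is a voiceless uvular fricative.
The voiced counterpart is a voiced uvular fricative — in this inventory, /ʁ/.

/ʁ/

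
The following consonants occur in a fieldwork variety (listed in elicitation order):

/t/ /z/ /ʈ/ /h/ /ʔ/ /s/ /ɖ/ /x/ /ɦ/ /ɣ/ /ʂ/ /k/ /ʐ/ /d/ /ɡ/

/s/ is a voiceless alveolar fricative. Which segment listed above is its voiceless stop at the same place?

The voiceless stop at the same place is a voiceless alveolar stop — in this inventory, /t/.

/t/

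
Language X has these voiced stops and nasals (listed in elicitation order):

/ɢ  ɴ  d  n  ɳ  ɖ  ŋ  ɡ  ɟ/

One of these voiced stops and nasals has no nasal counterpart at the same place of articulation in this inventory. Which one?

Alveolar: /d/ ~ /n/
Retroflex: /ɖ/ ~ /ɳ/
Velar: /ɡ/ ~ /ŋ/
Uvular: /ɢ/ ~ /ɴ/
Palatal: only /ɟ/ (oral stop); no nasal partner.
So /ɟ/ is the unpaired segment.

/ɟ/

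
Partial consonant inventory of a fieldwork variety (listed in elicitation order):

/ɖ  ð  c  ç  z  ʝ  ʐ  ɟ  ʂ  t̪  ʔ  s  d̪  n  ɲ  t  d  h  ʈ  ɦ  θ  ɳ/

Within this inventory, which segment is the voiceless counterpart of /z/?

/s/

/z/ is a voiced alveolar fricative.
The voiceless counterpart is a voiceless alveolar fricative — in this inventory, /s/.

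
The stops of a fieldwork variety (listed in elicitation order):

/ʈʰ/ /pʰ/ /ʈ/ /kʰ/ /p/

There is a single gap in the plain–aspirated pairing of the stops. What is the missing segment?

/k/

place of articulation  plain     aspirated
bilabial          p         pʰ      
retroflex         ʈ         ʈʰ      
velar             —         kʰ      
The velar row has no plain member, so the gap is the plain velar stop /k/.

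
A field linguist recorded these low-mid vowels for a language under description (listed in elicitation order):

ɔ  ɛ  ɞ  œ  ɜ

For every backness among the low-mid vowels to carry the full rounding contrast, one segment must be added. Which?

Unrounded: /ɛ/ (front), /ɜ/ (central).
Rounded: /œ/ (front), /ɞ/ (central), /ɔ/ (back).
The back row has no unrounded member, so the gap is the back unrounded vowel /ʌ/.

/ʌ/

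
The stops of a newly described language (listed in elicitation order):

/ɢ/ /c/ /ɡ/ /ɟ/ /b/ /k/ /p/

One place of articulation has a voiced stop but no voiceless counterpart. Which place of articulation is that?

place of articulation  voiceless  voiced  
bilabial          p         b       
palatal           c         ɟ       
velar             k         ɡ       
uvular            —         ɢ       
Every place of articulation has a voiceless member except uvular, where /q/ would be expected.

uvular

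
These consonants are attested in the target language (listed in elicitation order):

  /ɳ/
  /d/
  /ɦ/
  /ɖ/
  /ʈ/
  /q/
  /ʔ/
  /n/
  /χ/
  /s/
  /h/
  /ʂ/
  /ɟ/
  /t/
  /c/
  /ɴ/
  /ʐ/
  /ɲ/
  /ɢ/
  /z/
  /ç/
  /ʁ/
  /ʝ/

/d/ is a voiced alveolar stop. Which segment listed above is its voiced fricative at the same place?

The voiced fricative at the same place is a voiced alveolar fricative — in this inventory, /z/.

/z/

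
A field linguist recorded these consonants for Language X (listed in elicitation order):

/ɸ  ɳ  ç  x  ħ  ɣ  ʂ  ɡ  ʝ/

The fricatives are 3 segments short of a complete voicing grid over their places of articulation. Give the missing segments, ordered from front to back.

bilabial: voiceless /ɸ/, voiced —.
retroflex: voiceless /ʂ/, voiced —.
palatal: voiceless /ç/, voiced /ʝ/.
velar: voiceless /x/, voiced /ɣ/.
pharyngeal: voiceless /ħ/, voiced —.
Gaps, from front to back: bilabial lacks voiced (/β/); retroflex lacks voiced (/ʐ/); pharyngeal lacks voiced (/ʕ/).

/β/, /ʐ/, /ʕ/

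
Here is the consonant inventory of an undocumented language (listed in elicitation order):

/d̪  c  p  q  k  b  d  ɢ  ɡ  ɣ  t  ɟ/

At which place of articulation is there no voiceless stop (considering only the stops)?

dental

Voiceless: /p/ (bilabial), /t/ (alveolar), /c/ (palatal), /k/ (velar), /q/ (uvular).
Voiced: /b/ (bilabial), /d̪/ (dental), /d/ (alveolar), /ɟ/ (palatal), /ɡ/ (velar), /ɢ/ (uvular).
Every place of articulation has a voiceless member except dental, where /t̪/ would be expected.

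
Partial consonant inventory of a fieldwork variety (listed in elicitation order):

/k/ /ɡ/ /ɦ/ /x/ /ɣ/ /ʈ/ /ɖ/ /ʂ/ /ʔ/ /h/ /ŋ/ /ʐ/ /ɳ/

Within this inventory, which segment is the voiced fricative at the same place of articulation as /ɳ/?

/ʐ/

/ɳ/ is a retroflex nasal.
The voiced fricative at the same place is a voiced retroflex fricative — in this inventory, /ʐ/.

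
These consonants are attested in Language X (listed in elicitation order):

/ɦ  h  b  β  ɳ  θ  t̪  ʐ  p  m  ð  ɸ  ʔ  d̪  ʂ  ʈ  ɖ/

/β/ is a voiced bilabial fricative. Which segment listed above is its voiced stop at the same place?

The voiced stop at the same place is a voiced bilabial stop — in this inventory, /b/.

/b/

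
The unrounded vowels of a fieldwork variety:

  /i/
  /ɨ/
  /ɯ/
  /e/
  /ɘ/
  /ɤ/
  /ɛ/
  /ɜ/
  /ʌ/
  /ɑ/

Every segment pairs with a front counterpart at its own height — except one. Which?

High: /i/ ~ /ɨ/ ~ /ɯ/
High-mid: /e/ ~ /ɘ/ ~ /ɤ/
Low-mid: /ɛ/ ~ /ɜ/ ~ /ʌ/
Low: only /ɑ/ (back); no front partner.
So /ɑ/ is the unpaired segment.

/ɑ/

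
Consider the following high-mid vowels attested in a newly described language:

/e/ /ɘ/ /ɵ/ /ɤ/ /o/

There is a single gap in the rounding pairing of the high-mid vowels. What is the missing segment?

backness          unrounded  rounded 
front             e         —       
central           ɘ         ɵ       
back              ɤ         o       
The front row has no rounded member, so the gap is the front rounded vowel /ø/.

/ø/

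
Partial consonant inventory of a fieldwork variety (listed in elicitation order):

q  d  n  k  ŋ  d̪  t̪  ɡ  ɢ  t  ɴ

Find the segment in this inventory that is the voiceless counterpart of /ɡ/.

/k/

/ɡ/ is a voiced velar stop.
The voiceless counterpart is a voiceless velar stop — in this inventory, /k/.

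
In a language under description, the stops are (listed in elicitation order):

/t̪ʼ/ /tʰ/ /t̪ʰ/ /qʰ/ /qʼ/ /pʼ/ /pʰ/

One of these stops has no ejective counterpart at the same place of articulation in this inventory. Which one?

/tʰ/

Bilabial: /pʰ/ ~ /pʼ/
Dental: /t̪ʰ/ ~ /t̪ʼ/
Uvular: /qʰ/ ~ /qʼ/
Alveolar: only /tʰ/ (aspirated); no ejective partner.
So /tʰ/ is the unpaired segment.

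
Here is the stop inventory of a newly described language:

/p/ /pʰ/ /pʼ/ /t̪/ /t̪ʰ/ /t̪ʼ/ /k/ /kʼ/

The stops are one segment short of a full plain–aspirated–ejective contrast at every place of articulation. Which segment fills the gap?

Plain: /p/ (bilabial), /t̪/ (dental), /k/ (velar).
Aspirated: /pʰ/ (bilabial), /t̪ʰ/ (dental).
Ejective: /pʼ/ (bilabial), /t̪ʼ/ (dental), /kʼ/ (velar).
The velar row has no aspirated member, so the gap is the aspirated velar stop /kʰ/.

/kʰ/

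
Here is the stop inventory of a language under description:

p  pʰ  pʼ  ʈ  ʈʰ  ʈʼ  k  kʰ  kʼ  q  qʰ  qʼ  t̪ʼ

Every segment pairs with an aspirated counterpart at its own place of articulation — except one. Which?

Bilabial: /p/ ~ /pʰ/ ~ /pʼ/
Retroflex: /ʈ/ ~ /ʈʰ/ ~ /ʈʼ/
Velar: /k/ ~ /kʰ/ ~ /kʼ/
Uvular: /q/ ~ /qʰ/ ~ /qʼ/
Dental: only /t̪ʼ/ (ejective); no aspirated partner.
So /t̪ʼ/ is the unpaired segment.

/t̪ʼ/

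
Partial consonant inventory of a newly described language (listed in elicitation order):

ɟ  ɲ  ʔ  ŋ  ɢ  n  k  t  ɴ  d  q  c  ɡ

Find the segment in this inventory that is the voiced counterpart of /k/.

/ɡ/

/k/ is a voiceless velar stop.
The voiced counterpart is a voiced velar stop — in this inventory, /ɡ/.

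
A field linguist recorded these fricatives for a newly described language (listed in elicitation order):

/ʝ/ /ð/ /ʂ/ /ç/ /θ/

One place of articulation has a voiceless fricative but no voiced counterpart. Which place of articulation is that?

retroflex

Voiceless: /θ/ (dental), /ʂ/ (retroflex), /ç/ (palatal).
Voiced: /ð/ (dental), /ʝ/ (palatal).
Every place of articulation has a voiced member except retroflex, where /ʐ/ would be expected.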